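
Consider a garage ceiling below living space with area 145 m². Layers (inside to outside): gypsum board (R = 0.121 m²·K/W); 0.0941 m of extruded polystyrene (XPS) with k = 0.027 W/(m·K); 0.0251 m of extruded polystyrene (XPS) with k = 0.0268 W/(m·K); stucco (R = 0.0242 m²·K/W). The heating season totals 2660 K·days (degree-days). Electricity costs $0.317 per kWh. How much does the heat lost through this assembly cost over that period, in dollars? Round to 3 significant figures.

0.0941/0.027 = 3.485
0.0251/0.0268 = 0.9366
R_total = 0.121 + 3.485 + 0.9366 + 0.0242 = 4.567 m²·K/W
E = A × HDD × 24 / R / 1000 = 145 × 2660 × 24 / 4.567 / 1000 = 2027 kWh
Cost = 2027 × 0.317 = $642.5

643 dollars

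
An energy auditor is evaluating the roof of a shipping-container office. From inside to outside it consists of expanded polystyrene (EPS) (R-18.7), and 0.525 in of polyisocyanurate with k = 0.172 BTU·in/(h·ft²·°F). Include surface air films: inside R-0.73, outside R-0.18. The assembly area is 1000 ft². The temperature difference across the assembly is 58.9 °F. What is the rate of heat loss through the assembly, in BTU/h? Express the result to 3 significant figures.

2600 BTU/h

0.525/0.172 = 3.052
R_total = 0.73 + 18.7 + 3.052 + 0.18 = 22.66 ft²·°F·h/BTU
Q = A·ΔT/R = 1000 × 58.9 / 22.66 = 2599 BTU/h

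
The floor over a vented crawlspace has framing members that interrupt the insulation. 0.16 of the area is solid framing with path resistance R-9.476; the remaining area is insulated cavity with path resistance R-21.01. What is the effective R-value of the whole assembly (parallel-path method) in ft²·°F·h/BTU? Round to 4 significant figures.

17.59 ft²·°F·h/BTU

U_eff = 0.84/21.01 + 0.16/9.476 = 0.039981 + 0.016885 = 0.056866
R_eff = 1/U_eff = 17.585 ft²·°F·h/BTU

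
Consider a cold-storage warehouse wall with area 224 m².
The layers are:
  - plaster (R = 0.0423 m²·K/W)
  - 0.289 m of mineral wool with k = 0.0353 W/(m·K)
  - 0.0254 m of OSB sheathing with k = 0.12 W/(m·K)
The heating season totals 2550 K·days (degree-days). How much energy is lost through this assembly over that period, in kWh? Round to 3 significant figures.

0.289/0.0353 = 8.187
0.0254/0.12 = 0.2117
R_total = 0.0423 + 8.187 + 0.2117 = 8.441 m²·K/W
E = A × HDD × 24 / R / 1000 = 224 × 2550 × 24 / 8.441 / 1000 = 1624 kWh

1620 kWh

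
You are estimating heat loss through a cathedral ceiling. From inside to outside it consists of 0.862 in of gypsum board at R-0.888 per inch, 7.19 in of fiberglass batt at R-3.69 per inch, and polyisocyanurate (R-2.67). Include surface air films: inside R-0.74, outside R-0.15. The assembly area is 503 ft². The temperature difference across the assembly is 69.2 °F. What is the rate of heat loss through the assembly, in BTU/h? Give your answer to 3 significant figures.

0.862 × 0.888 = 0.7655
7.19 × 3.69 = 26.53
R_total = 0.74 + 0.7655 + 26.53 + 2.67 + 0.15 = 30.86 ft²·°F·h/BTU
Q = A·ΔT/R = 503 × 69.2 / 30.86 = 1128 BTU/h

1130 BTU/h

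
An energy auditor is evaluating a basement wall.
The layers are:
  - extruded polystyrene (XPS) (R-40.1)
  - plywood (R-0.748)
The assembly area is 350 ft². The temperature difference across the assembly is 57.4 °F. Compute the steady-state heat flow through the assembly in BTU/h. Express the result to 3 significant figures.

R_total = 40.1 + 0.748 = 40.85 ft²·°F·h/BTU
Q = A·ΔT/R = 350 × 57.4 / 40.85 = 491.8 BTU/h

492 BTU/h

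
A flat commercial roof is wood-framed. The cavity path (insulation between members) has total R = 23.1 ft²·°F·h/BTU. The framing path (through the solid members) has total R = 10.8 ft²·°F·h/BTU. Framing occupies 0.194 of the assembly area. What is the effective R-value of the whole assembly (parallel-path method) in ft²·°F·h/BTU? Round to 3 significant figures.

U_eff = 0.806/23.1 + 0.194/10.8 = 0.03489 + 0.01796 = 0.05285
R_eff = 1/U_eff = 18.92 ft²·°F·h/BTU

18.9 ft²·°F·h/BTU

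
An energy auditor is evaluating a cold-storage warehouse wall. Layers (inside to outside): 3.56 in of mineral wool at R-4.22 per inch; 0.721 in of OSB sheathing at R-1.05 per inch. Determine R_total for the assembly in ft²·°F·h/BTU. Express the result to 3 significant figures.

15.8 ft²·°F·h/BTU

3.56 × 4.22 = 15.02
0.721 × 1.05 = 0.7571
R_total = 15.02 + 0.7571 = 15.78 ft²·°F·h/BTU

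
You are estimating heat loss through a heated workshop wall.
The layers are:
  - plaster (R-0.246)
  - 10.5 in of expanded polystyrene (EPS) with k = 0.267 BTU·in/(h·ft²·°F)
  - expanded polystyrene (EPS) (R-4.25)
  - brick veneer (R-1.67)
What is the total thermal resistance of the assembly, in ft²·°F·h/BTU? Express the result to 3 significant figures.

10.5/0.267 = 39.33
R_total = 0.246 + 39.33 + 4.25 + 1.67 = 45.49 ft²·°F·h/BTU

45.5 ft²·°F·h/BTU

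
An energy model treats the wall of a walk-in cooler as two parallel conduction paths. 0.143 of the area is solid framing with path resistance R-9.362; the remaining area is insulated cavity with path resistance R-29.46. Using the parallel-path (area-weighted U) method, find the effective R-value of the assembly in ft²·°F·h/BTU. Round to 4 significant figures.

U_eff = 0.857/29.46 + 0.143/9.362 = 0.02909 + 0.015275 = 0.044365
R_eff = 1/U_eff = 22.54 ft²·°F·h/BTU

22.54 ft²·°F·h/BTU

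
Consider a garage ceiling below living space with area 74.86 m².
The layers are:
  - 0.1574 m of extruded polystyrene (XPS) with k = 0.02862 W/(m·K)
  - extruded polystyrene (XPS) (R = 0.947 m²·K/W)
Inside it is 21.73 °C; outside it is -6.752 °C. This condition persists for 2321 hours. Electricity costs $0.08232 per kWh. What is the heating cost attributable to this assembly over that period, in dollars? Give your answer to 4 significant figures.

0.1574/0.02862 = 5.4997
R_total = 5.4997 + 0.947 = 6.4467 m²·K/W
Q = 74.86 × (21.73 − (-6.752)) / 6.4467 = 330.74 W
E = 330.74 W × 2321 h / 1000 = 767.65 kWh
Cost = 767.65 × 0.08232 = $63.193

63.19 dollars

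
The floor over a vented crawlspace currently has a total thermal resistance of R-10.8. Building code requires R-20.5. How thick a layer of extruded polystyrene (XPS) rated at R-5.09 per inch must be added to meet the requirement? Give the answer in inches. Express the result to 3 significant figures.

ΔR = 20.5 − 10.8 = 9.7 ft²·°F·h/BTU
L = ΔR / (R/in) = 9.7/5.09 = 1.906 in

1.91 in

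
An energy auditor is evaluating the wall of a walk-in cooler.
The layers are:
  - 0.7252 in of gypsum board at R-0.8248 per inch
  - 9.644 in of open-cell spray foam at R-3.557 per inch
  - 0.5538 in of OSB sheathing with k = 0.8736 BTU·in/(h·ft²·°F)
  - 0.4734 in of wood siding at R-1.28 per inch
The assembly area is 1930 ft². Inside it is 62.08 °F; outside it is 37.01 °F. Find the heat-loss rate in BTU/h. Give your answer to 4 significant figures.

0.7252 × 0.8248 = 0.59814
9.644 × 3.557 = 34.304
0.5538/0.8736 = 0.63393
0.4734 × 1.28 = 0.60595
R_total = 0.59814 + 34.304 + 0.63393 + 0.60595 = 36.142 ft²·°F·h/BTU
Q = A·ΔT/R = 1930 × (62.08 − 37.01) / 36.142 = 1338.8 BTU/h

1339 BTU/h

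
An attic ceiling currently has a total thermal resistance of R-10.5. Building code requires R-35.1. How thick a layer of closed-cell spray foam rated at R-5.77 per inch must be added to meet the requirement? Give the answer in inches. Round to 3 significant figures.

4.26 in

ΔR = 35.1 − 10.5 = 24.6 ft²·°F·h/BTU
L = ΔR / (R/in) = 24.6/5.77 = 4.263 in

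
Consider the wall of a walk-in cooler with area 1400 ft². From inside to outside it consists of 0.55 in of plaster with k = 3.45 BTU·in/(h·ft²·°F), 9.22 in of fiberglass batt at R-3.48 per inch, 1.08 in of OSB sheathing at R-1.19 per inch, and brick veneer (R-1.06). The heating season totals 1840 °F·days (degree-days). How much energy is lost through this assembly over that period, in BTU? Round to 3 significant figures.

0.55/3.45 = 0.1594
9.22 × 3.48 = 32.09
1.08 × 1.19 = 1.285
R_total = 0.1594 + 32.09 + 1.285 + 1.06 = 34.59 ft²·°F·h/BTU
E = A × HDD × 24 / R = 1400 × 1840 × 24 / 34.59 = 1787000 BTU

1790000 BTU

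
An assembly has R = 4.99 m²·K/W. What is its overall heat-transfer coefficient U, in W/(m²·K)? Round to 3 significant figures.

U = 1/R = 1/4.99 = 0.2004

0.200 W/(m²·K)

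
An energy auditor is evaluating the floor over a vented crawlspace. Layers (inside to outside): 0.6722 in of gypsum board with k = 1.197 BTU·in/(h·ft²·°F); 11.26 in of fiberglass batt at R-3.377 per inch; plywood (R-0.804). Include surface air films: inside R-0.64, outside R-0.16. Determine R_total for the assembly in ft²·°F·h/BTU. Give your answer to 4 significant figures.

40.19 ft²·°F·h/BTU

0.6722/1.197 = 0.56157
11.26 × 3.377 = 38.025
R_total = 0.64 + 0.56157 + 38.025 + 0.804 + 0.16 = 40.191 ft²·°F·h/BTU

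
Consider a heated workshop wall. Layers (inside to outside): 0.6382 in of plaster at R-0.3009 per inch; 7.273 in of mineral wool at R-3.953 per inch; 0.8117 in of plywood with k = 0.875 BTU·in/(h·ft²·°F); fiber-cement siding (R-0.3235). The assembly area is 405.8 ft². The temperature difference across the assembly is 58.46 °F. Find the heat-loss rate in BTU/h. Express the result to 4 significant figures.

0.6382 × 0.3009 = 0.19203
7.273 × 3.953 = 28.75
0.8117/0.875 = 0.92766
R_total = 0.19203 + 28.75 + 0.92766 + 0.3235 = 30.193 ft²·°F·h/BTU
Q = A·ΔT/R = 405.8 × 58.46 / 30.193 = 785.7 BTU/h

785.7 BTU/h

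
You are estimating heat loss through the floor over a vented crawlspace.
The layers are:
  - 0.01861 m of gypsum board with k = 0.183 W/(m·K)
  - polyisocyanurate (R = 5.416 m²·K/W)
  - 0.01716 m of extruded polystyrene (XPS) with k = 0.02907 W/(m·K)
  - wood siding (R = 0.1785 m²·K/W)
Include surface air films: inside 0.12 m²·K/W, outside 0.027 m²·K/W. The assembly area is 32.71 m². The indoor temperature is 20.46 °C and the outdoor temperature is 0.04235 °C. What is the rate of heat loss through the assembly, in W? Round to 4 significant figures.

103.8 W

0.01861/0.183 = 0.10169
0.01716/0.02907 = 0.5903
R_total = 0.12 + 0.10169 + 5.416 + 0.5903 + 0.1785 + 0.027 = 6.4335 m²·K/W
Q = A·ΔT/R = 32.71 × (20.46 − 0.04235) / 6.4335 = 103.81 W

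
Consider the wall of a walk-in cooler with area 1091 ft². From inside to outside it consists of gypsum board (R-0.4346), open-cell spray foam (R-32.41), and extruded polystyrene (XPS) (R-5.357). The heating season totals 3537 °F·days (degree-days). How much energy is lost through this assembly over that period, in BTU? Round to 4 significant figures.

2424000 BTU

R_total = 0.4346 + 32.41 + 5.357 = 38.202 ft²·°F·h/BTU
E = A × HDD × 24 / R = 1091 × 3537 × 24 / 38.202 = 2424300 BTU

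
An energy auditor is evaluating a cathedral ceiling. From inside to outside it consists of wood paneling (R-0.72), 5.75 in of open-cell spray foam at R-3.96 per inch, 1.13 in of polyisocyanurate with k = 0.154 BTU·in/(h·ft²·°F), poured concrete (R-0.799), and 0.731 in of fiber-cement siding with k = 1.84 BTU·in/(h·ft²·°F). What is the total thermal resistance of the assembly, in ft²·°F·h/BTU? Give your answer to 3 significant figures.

32.0 ft²·°F·h/BTU

5.75 × 3.96 = 22.77
1.13/0.154 = 7.338
0.731/1.84 = 0.3973
R_total = 0.72 + 22.77 + 7.338 + 0.799 + 0.3973 = 32.02 ft²·°F·h/BTU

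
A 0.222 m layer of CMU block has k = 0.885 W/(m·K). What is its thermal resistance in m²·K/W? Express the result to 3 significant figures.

R = L/k = 0.222/0.885 = 0.2508 m²·K/W

0.251 m²·K/W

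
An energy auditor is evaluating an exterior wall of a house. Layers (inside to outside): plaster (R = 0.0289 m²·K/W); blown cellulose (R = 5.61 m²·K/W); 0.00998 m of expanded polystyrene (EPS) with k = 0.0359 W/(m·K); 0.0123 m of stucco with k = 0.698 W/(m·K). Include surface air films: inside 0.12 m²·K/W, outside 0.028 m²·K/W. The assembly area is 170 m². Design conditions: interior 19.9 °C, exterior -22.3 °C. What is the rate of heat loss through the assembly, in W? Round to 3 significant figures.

1180 W

0.00998/0.0359 = 0.278
0.0123/0.698 = 0.01762
R_total = 0.12 + 0.0289 + 5.61 + 0.278 + 0.01762 + 0.028 = 6.083 m²·K/W
Q = A·ΔT/R = 170 × (19.9 − (-22.3)) / 6.083 = 1179 W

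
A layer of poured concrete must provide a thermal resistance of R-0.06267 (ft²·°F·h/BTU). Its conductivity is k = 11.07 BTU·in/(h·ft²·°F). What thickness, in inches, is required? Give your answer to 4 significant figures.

L = R × k = 0.06267 × 11.07 = 0.69376 in

0.6938 in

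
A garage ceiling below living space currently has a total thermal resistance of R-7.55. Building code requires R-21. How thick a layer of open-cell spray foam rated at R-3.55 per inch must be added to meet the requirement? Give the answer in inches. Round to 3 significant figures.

ΔR = 21 − 7.55 = 13.45 ft²·°F·h/BTU
L = ΔR / (R/in) = 13.45/3.55 = 3.789 in

3.79 in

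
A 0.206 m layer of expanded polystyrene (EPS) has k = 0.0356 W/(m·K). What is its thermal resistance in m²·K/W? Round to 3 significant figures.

R = L/k = 0.206/0.0356 = 5.787 m²·K/W

5.79 m²·K/W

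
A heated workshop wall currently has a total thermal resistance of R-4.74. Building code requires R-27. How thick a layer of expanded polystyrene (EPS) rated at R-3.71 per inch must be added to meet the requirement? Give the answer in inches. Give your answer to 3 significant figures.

ΔR = 27 − 4.74 = 22.26 ft²·°F·h/BTU
L = ΔR / (R/in) = 22.26/3.71 = 6 in

6.00 in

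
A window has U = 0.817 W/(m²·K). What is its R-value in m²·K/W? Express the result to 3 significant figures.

R = 1/U = 1/0.817 = 1.224

1.22 m²·K/W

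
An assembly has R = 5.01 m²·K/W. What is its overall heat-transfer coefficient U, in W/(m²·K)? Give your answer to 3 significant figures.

0.200 W/(m²·K)

U = 1/R = 1/5.01 = 0.1996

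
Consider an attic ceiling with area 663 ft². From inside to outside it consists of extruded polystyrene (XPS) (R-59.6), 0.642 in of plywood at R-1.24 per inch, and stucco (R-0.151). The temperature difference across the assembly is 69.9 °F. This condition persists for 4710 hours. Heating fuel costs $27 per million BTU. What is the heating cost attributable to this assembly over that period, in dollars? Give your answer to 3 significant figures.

0.642 × 1.24 = 0.7961
R_total = 59.6 + 0.7961 + 0.151 = 60.55 ft²·°F·h/BTU
Q = 663 × 69.9 / 60.55 = 765.4 BTU/h
E = 765.4 × 4710 = 3605000 BTU
Cost = 3605000/10⁶ × 27 = $97.34

97.3 dollars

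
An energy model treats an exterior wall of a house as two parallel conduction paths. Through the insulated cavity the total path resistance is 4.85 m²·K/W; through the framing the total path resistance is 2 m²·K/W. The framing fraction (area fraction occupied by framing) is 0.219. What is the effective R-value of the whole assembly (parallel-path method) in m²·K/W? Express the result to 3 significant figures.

3.70 m²·K/W

U_eff = 0.781/4.85 + 0.219/2 = 0.161 + 0.1095 = 0.2705
R_eff = 1/U_eff = 3.696 m²·K/W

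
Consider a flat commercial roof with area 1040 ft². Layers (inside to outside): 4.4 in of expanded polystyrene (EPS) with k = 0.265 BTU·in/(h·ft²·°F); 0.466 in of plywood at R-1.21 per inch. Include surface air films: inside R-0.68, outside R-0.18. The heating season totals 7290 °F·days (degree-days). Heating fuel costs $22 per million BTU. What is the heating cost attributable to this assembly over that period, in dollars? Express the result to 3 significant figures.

4.4/0.265 = 16.6
0.466 × 1.21 = 0.5639
R_total = 0.68 + 16.6 + 0.5639 + 0.18 = 18.03 ft²·°F·h/BTU
E = A × HDD × 24 / R = 1040 × 7290 × 24 / 18.03 = 10090000 BTU
Cost = 10090000/10⁶ × 22 = $222.1

222 dollars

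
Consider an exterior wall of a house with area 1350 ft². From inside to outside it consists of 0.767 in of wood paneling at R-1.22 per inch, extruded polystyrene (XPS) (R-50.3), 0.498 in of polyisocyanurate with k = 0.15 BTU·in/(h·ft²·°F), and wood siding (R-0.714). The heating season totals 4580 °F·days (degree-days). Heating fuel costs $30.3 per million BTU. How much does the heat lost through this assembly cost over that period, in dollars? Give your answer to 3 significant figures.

81.4 dollars

0.767 × 1.22 = 0.9357
0.498/0.15 = 3.32
R_total = 0.9357 + 50.3 + 3.32 + 0.714 = 55.27 ft²·°F·h/BTU
E = A × HDD × 24 / R = 1350 × 4580 × 24 / 55.27 = 2685000 BTU
Cost = 2685000/10⁶ × 30.3 = $81.35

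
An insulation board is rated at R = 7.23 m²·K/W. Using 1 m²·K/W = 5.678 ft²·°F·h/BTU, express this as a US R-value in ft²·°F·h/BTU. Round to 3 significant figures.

R_US = 7.23 × 5.678 = 41.05

41.1 ft²·°F·h/BTU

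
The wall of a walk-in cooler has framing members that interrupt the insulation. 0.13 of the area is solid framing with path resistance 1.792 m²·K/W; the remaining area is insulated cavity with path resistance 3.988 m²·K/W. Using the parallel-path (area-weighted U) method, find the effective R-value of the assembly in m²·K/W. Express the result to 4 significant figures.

U_eff = 0.87/3.988 + 0.13/1.792 = 0.21815 + 0.072545 = 0.2907
R_eff = 1/U_eff = 3.44 m²·K/W

3.440 m²·K/W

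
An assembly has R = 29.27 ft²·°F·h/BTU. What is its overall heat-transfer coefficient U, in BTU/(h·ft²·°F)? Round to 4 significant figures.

U = 1/R = 1/29.27 = 0.034165

0.03416 BTU/(h·ft²·°F)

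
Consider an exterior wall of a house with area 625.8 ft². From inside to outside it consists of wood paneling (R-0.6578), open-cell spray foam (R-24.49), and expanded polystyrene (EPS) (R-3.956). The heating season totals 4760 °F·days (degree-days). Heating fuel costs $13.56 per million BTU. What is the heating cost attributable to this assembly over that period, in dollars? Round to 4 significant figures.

R_total = 0.6578 + 24.49 + 3.956 = 29.104 ft²·°F·h/BTU
E = A × HDD × 24 / R = 625.8 × 4760 × 24 / 29.104 = 2456400 BTU
Cost = 2456400/10⁶ × 13.56 = $33.309

33.31 dollars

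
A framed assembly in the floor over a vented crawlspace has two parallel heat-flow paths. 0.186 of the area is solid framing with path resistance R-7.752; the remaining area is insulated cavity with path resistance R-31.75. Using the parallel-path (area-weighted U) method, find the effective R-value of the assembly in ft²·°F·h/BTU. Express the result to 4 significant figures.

20.15 ft²·°F·h/BTU

U_eff = 0.814/31.75 + 0.186/7.752 = 0.025638 + 0.023994 = 0.049632
R_eff = 1/U_eff = 20.148 ft²·°F·h/BTU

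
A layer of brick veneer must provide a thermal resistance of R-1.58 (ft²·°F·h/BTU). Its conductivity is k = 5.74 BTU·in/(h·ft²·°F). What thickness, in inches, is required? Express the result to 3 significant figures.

L = R × k = 1.58 × 5.74 = 9.069 in

9.07 in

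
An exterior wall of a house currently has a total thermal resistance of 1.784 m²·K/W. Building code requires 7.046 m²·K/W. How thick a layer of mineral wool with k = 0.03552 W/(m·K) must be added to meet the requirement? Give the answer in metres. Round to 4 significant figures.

ΔR = 7.046 − 1.784 = 5.262 m²·K/W
L = ΔR × k = 5.262 × 0.03552 = 0.18691 m

0.1869 m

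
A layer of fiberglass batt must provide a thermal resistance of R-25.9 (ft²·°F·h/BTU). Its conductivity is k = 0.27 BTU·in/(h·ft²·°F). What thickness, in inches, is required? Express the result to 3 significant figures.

6.99 in

L = R × k = 25.9 × 0.27 = 6.993 in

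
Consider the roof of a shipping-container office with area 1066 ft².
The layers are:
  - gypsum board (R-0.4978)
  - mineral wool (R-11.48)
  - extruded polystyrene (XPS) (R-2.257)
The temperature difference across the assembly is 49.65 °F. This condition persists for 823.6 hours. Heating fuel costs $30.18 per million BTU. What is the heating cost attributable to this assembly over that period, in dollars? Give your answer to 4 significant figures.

R_total = 0.4978 + 11.48 + 2.257 = 14.235 ft²·°F·h/BTU
Q = 1066 × 49.65 / 14.235 = 3718.1 BTU/h
E = 3718.1 × 823.6 = 3062300 BTU
Cost = 3062300/10⁶ × 30.18 = $92.419

92.42 dollars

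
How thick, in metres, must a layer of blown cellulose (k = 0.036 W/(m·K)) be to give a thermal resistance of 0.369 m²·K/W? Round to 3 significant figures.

0.0133 m

L = R·k = 0.369 × 0.036 = 0.01328 m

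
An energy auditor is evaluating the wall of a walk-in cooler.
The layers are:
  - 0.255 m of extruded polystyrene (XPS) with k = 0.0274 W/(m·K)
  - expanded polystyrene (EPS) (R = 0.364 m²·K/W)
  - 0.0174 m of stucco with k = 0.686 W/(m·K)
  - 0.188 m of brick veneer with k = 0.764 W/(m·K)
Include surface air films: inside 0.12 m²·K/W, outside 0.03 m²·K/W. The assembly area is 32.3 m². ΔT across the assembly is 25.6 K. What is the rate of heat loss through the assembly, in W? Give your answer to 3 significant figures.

81.9 W

0.255/0.0274 = 9.307
0.0174/0.686 = 0.02536
0.188/0.764 = 0.2461
R_total = 0.12 + 9.307 + 0.364 + 0.02536 + 0.2461 + 0.03 = 10.09 m²·K/W
Q = A·ΔT/R = 32.3 × 25.6 / 10.09 = 81.93 W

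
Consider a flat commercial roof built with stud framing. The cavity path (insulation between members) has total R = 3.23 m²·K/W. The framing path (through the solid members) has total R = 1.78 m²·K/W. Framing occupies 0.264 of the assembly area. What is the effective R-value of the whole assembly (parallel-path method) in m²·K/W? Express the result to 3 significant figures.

2.66 m²·K/W

U_eff = 0.736/3.23 + 0.264/1.78 = 0.2279 + 0.1483 = 0.3762
R_eff = 1/U_eff = 2.658 m²·K/W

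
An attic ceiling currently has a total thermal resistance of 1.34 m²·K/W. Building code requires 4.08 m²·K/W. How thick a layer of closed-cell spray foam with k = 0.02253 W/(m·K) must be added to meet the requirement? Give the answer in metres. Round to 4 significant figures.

0.06173 m

ΔR = 4.08 − 1.34 = 2.74 m²·K/W
L = ΔR × k = 2.74 × 0.02253 = 0.061732 m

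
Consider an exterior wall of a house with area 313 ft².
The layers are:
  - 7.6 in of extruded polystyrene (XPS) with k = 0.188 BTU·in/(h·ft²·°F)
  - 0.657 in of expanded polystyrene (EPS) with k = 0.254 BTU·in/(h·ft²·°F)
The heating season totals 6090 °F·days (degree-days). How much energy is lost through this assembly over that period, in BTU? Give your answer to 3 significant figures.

7.6/0.188 = 40.43
0.657/0.254 = 2.587
R_total = 40.43 + 2.587 = 43.01 ft²·°F·h/BTU
E = A × HDD × 24 / R = 313 × 6090 × 24 / 43.01 = 1064000 BTU

1060000 BTU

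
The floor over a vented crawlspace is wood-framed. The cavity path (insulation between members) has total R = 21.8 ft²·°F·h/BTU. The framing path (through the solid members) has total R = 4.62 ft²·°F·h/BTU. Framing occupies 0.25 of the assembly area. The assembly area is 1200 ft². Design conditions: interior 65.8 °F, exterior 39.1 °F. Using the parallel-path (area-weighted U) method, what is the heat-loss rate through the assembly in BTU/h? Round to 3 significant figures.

U_eff = 0.75/21.8 + 0.25/4.62 = 0.0344 + 0.05411 = 0.08852
R_eff = 1/U_eff = 11.3 ft²·°F·h/BTU
Q = 1200 × (65.8 − 39.1) / 11.3 = 2836 BTU/h

2840 BTU/h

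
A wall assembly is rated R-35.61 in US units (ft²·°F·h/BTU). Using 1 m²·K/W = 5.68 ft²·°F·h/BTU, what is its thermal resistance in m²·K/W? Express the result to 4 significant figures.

6.269 m²·K/W

R_SI = 35.61/5.68 = 6.2694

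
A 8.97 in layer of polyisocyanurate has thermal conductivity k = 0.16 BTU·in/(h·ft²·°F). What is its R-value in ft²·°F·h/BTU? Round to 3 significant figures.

R = L/k = 8.97/0.16 = 56.06 ft²·°F·h/BTU

56.1 ft²·°F·h/BTU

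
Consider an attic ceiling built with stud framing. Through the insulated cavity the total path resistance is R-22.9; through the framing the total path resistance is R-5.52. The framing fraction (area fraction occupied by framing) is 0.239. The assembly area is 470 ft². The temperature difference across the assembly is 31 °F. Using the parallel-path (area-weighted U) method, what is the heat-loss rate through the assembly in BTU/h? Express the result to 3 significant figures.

1120 BTU/h

U_eff = 0.761/22.9 + 0.239/5.52 = 0.03323 + 0.0433 = 0.07653
R_eff = 1/U_eff = 13.07 ft²·°F·h/BTU
Q = 470 × 31 / 13.07 = 1115 BTU/h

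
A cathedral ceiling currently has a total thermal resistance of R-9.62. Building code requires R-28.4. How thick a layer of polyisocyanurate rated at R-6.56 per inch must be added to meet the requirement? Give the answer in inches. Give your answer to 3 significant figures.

2.86 in

ΔR = 28.4 − 9.62 = 18.78 ft²·°F·h/BTU
L = ΔR / (R/in) = 18.78/6.56 = 2.863 in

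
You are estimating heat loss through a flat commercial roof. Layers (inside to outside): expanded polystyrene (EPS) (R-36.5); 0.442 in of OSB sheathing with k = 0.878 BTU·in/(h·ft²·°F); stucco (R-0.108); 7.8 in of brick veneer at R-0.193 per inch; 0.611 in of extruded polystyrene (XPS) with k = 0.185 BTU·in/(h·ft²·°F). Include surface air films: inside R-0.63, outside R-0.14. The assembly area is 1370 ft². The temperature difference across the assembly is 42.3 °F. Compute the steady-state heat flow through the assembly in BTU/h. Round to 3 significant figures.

1360 BTU/h

0.442/0.878 = 0.5034
7.8 × 0.193 = 1.505
0.611/0.185 = 3.303
R_total = 0.63 + 36.5 + 0.5034 + 0.108 + 1.505 + 3.303 + 0.14 = 42.69 ft²·°F·h/BTU
Q = A·ΔT/R = 1370 × 42.3 / 42.69 = 1357 BTU/h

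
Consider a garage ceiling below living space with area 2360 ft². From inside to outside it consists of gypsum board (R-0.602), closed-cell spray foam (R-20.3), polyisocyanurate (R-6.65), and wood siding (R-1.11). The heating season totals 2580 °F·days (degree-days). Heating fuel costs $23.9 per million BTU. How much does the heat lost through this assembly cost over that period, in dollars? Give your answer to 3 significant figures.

122 dollars

R_total = 0.602 + 20.3 + 6.65 + 1.11 = 28.66 ft²·°F·h/BTU
E = A × HDD × 24 / R = 2360 × 2580 × 24 / 28.66 = 5098000 BTU
Cost = 5098000/10⁶ × 23.9 = $121.9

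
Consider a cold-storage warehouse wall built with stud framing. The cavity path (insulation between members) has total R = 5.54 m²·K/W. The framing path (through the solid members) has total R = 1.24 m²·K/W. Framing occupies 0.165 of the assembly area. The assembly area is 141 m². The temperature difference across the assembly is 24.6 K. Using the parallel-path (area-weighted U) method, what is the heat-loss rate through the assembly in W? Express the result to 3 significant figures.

U_eff = 0.835/5.54 + 0.165/1.24 = 0.1507 + 0.1331 = 0.2838
R_eff = 1/U_eff = 3.524 m²·K/W
Q = 141 × 24.6 / 3.524 = 984.3 W

984 W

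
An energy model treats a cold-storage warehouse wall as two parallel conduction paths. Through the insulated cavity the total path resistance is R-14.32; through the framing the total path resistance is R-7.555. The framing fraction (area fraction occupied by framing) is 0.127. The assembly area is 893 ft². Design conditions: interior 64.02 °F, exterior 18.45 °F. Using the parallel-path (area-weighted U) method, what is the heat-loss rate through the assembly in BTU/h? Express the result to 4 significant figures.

3165 BTU/h

U_eff = 0.873/14.32 + 0.127/7.555 = 0.060964 + 0.01681 = 0.077774
R_eff = 1/U_eff = 12.858 ft²·°F·h/BTU
Q = 893 × (64.02 − 18.45) / 12.858 = 3164.9 BTU/h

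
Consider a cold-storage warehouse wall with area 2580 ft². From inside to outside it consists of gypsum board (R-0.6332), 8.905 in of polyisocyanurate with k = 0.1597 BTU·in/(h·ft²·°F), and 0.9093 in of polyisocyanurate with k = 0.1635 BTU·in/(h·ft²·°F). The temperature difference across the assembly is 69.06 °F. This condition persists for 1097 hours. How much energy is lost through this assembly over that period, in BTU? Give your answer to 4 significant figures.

8.905/0.1597 = 55.761
0.9093/0.1635 = 5.5615
R_total = 0.6332 + 55.761 + 5.5615 = 61.955 ft²·°F·h/BTU
Q = 2580 × 69.06 / 61.955 = 2875.9 BTU/h
E = 2875.9 × 1097 = 3154800 BTU

3155000 BTU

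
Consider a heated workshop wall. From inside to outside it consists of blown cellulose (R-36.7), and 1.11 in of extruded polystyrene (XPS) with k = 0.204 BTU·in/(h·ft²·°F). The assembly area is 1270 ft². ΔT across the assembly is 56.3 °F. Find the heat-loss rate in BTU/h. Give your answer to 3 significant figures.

1700 BTU/h

1.11/0.204 = 5.441
R_total = 36.7 + 5.441 = 42.14 ft²·°F·h/BTU
Q = A·ΔT/R = 1270 × 56.3 / 42.14 = 1697 BTU/h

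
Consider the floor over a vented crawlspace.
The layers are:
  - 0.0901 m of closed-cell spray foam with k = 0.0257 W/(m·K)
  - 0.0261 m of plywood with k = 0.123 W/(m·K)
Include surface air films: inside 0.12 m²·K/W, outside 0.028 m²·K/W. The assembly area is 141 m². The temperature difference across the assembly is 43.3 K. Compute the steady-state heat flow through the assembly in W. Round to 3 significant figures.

0.0901/0.0257 = 3.506
0.0261/0.123 = 0.2122
R_total = 0.12 + 3.506 + 0.2122 + 0.028 = 3.866 m²·K/W
Q = A·ΔT/R = 141 × 43.3 / 3.866 = 1579 W

1580 W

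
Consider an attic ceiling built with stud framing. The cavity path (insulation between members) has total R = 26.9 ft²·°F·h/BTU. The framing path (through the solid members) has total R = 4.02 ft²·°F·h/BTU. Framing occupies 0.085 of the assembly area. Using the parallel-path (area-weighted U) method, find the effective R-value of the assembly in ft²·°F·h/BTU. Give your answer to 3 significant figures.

U_eff = 0.915/26.9 + 0.085/4.02 = 0.03401 + 0.02114 = 0.05516
R_eff = 1/U_eff = 18.13 ft²·°F·h/BTU

18.1 ft²·°F·h/BTU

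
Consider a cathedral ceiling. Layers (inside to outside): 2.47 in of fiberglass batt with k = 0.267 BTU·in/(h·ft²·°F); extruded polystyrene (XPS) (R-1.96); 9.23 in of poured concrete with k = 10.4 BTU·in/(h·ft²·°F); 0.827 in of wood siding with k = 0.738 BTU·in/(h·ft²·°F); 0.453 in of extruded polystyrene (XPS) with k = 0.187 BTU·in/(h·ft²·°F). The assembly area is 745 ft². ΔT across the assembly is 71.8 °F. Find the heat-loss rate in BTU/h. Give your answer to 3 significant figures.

2.47/0.267 = 9.251
9.23/10.4 = 0.8875
0.827/0.738 = 1.121
0.453/0.187 = 2.422
R_total = 9.251 + 1.96 + 0.8875 + 1.121 + 2.422 = 15.64 ft²·°F·h/BTU
Q = A·ΔT/R = 745 × 71.8 / 15.64 = 3420 BTU/h

3420 BTU/h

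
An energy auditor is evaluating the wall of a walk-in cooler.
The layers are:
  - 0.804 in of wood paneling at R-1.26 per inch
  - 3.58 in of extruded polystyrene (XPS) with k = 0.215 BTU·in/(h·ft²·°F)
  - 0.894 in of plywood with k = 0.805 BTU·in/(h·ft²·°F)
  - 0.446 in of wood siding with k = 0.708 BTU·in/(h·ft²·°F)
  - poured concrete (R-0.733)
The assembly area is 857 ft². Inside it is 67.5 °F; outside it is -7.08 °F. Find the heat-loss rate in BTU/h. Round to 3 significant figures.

3170 BTU/h

0.804 × 1.26 = 1.013
3.58/0.215 = 16.65
0.894/0.805 = 1.111
0.446/0.708 = 0.6299
R_total = 1.013 + 16.65 + 1.111 + 0.6299 + 0.733 = 20.14 ft²·°F·h/BTU
Q = A·ΔT/R = 857 × (67.5 − (-7.08)) / 20.14 = 3174 BTU/h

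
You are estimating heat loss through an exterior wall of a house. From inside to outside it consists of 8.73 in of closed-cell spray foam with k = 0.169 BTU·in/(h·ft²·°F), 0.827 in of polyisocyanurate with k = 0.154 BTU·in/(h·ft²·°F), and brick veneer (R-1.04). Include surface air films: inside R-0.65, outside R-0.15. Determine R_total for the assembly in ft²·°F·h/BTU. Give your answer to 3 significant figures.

8.73/0.169 = 51.66
0.827/0.154 = 5.37
R_total = 0.65 + 51.66 + 5.37 + 1.04 + 0.15 = 58.87 ft²·°F·h/BTU

58.9 ft²·°F·h/BTU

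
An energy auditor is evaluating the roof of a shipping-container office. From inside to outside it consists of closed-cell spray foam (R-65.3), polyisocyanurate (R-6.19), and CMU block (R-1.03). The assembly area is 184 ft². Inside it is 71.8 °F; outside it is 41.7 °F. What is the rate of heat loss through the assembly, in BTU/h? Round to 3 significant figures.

R_total = 65.3 + 6.19 + 1.03 = 72.52 ft²·°F·h/BTU
Q = A·ΔT/R = 184 × (71.8 − 41.7) / 72.52 = 76.37 BTU/h

76.4 BTU/h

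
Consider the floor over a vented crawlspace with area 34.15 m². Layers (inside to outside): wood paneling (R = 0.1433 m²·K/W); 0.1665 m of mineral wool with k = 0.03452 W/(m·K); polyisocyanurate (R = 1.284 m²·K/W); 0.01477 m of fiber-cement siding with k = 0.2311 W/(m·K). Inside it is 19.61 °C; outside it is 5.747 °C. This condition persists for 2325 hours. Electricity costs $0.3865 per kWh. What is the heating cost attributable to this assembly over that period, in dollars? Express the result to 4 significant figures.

0.1665/0.03452 = 4.8233
0.01477/0.2311 = 0.063912
R_total = 0.1433 + 4.8233 + 1.284 + 0.063912 = 6.3145 m²·K/W
Q = 34.15 × (19.61 − 5.747) / 6.3145 = 74.974 W
E = 74.974 W × 2325 h / 1000 = 174.31 kWh
Cost = 174.31 × 0.3865 = $67.372

67.37 dollars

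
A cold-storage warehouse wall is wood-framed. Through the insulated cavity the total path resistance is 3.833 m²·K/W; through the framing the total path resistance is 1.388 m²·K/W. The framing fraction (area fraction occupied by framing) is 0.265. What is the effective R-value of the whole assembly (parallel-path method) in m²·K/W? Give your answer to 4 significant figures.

U_eff = 0.735/3.833 + 0.265/1.388 = 0.19176 + 0.19092 = 0.38268
R_eff = 1/U_eff = 2.6132 m²·K/W

2.613 m²·K/W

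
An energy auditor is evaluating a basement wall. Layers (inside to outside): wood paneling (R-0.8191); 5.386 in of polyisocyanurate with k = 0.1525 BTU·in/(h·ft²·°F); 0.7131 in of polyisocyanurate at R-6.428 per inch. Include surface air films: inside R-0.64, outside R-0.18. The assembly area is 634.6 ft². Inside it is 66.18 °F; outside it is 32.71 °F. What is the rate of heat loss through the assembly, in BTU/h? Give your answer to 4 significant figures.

5.386/0.1525 = 35.318
0.7131 × 6.428 = 4.5838
R_total = 0.64 + 0.8191 + 35.318 + 4.5838 + 0.18 = 41.541 ft²·°F·h/BTU
Q = A·ΔT/R = 634.6 × (66.18 − 32.71) / 41.541 = 511.3 BTU/h

511.3 BTU/h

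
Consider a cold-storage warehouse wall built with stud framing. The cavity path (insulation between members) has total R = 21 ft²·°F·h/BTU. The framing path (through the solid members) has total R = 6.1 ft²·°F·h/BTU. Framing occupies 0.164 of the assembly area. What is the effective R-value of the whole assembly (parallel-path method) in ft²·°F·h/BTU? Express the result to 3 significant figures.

U_eff = 0.836/21 + 0.164/6.1 = 0.03981 + 0.02689 = 0.06669
R_eff = 1/U_eff = 14.99 ft²·°F·h/BTU

15.0 ft²·°F·h/BTU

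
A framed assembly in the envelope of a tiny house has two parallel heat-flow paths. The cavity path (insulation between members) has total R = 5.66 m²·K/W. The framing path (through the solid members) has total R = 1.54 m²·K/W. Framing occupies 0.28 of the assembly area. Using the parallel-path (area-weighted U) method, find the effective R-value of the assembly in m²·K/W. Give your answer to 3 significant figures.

U_eff = 0.72/5.66 + 0.28/1.54 = 0.1272 + 0.1818 = 0.309
R_eff = 1/U_eff = 3.236 m²·K/W

3.24 m²·K/W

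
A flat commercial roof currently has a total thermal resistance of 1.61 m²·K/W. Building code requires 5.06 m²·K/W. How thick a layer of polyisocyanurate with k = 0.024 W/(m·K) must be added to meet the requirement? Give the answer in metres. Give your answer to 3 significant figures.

0.0828 m

ΔR = 5.06 − 1.61 = 3.45 m²·K/W
L = ΔR × k = 3.45 × 0.024 = 0.0828 m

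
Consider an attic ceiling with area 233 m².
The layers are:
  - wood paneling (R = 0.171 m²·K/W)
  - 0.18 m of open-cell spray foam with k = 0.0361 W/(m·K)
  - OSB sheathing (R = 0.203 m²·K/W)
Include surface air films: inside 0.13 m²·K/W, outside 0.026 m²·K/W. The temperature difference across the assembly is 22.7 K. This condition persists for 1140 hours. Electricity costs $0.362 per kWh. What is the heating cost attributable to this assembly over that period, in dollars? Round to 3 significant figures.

396 dollars

0.18/0.0361 = 4.986
R_total = 0.13 + 0.171 + 4.986 + 0.203 + 0.026 = 5.516 m²·K/W
Q = 233 × 22.7 / 5.516 = 958.8 W
E = 958.8 W × 1140 h / 1000 = 1093 kWh
Cost = 1093 × 0.362 = $395.7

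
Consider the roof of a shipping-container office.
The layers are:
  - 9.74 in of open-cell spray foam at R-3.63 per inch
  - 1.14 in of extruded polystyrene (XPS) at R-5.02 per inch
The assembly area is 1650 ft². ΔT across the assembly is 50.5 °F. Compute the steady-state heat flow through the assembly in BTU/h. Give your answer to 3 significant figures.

9.74 × 3.63 = 35.36
1.14 × 5.02 = 5.723
R_total = 35.36 + 5.723 = 41.08 ft²·°F·h/BTU
Q = A·ΔT/R = 1650 × 50.5 / 41.08 = 2028 BTU/h

2030 BTU/h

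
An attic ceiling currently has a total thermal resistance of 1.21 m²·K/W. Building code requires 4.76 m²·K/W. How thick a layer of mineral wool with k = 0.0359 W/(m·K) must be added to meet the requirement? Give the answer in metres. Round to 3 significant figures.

0.127 m

ΔR = 4.76 − 1.21 = 3.55 m²·K/W
L = ΔR × k = 3.55 × 0.0359 = 0.1274 m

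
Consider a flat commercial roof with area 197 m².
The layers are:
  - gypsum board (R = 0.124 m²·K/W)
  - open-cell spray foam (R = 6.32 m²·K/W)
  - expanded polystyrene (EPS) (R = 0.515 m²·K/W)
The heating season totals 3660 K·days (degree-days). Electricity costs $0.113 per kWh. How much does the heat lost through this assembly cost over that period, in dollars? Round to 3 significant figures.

281 dollars

R_total = 0.124 + 6.32 + 0.515 = 6.959 m²·K/W
E = A × HDD × 24 / R / 1000 = 197 × 3660 × 24 / 6.959 / 1000 = 2487 kWh
Cost = 2487 × 0.113 = $281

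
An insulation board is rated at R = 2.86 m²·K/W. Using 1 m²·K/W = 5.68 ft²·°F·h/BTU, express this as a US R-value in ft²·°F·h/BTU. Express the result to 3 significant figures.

R_US = 2.86 × 5.68 = 16.24

16.2 ft²·°F·h/BTU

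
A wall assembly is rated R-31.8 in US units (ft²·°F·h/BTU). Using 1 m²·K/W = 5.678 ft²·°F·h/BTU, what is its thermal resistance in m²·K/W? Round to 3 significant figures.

5.60 m²·K/W

R_SI = 31.8/5.678 = 5.601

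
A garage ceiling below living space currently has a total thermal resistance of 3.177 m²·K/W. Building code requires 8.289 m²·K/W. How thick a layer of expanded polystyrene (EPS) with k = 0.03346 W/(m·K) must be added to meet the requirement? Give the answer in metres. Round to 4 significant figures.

ΔR = 8.289 − 3.177 = 5.112 m²·K/W
L = ΔR × k = 5.112 × 0.03346 = 0.17105 m

0.1710 m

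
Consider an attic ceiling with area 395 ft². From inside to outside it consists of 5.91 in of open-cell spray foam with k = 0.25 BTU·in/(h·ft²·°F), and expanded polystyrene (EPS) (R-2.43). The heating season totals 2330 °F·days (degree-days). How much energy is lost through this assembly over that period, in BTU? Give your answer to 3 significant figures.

5.91/0.25 = 23.64
R_total = 23.64 + 2.43 = 26.07 ft²·°F·h/BTU
E = A × HDD × 24 / R = 395 × 2330 × 24 / 26.07 = 847300 BTU

847000 BTU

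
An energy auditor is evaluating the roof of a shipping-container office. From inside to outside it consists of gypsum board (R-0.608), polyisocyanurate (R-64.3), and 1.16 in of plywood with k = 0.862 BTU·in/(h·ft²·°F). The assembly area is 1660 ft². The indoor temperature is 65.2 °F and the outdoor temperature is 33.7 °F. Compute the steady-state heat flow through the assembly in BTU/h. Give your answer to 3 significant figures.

1.16/0.862 = 1.346
R_total = 0.608 + 64.3 + 1.346 = 66.25 ft²·°F·h/BTU
Q = A·ΔT/R = 1660 × (65.2 − 33.7) / 66.25 = 789.2 BTU/h

789 BTU/h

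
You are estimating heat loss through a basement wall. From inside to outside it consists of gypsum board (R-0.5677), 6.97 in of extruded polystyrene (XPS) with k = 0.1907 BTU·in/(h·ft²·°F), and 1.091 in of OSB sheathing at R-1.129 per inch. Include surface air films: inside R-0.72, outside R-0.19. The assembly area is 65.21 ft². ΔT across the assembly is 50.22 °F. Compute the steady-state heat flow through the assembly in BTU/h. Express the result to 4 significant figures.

6.97/0.1907 = 36.55
1.091 × 1.129 = 1.2317
R_total = 0.72 + 0.5677 + 36.55 + 1.2317 + 0.19 = 39.259 ft²·°F·h/BTU
Q = A·ΔT/R = 65.21 × 50.22 / 39.259 = 83.416 BTU/h

83.42 BTU/h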